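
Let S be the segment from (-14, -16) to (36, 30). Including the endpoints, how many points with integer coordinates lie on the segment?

The number of lattice points on a segment between lattice points is gcd(|Δx|,|Δy|) + 1 = gcd(50,46) + 1 = 2 + 1 = 3.

3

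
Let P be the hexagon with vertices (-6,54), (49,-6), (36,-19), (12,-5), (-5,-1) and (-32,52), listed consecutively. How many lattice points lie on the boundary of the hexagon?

Summing gcd(|Δx|,|Δy|) over the edges gives the boundary count: gcd(55,60) + gcd(13,13) + gcd(24,14) + gcd(17,4) + gcd(27,53) + gcd(26,2) = 5+13+2+1+1+2 = 24.

24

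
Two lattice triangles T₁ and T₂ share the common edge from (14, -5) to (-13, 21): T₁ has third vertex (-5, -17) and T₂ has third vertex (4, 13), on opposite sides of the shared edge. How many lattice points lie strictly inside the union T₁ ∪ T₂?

The union is the simple quadrilateral with vertices (14, -5), (-5, -17), (-13, 21), (4, 13) in order.
By the shoelace formula, twice the signed area is |(14·(-17) − (-5)·(-5)) + ((-5)·21 − (-13)·(-17)) + ((-13)·13 − 4·21) + (4·(-5) − 14·13)| = 1044, so the area is 522.
The number of boundary lattice points is Σ gcd(|Δx|,|Δy|) = gcd(19,12) + gcd(8,38) + gcd(17,8) + gcd(10,18) = 1+2+1+2 = 6.
By Pick's theorem I = A − B/2 + 1 = 522 − 6/2 + 1 = 520.

520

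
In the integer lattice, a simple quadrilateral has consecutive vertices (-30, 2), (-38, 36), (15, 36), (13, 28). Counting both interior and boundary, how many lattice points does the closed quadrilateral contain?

By the shoelace formula, twice the signed area is |((-30)·36 − (-38)·2) + ((-38)·36 − 15·36) + (15·28 − 13·36) + (13·2 − (-30)·28)| = 2094, so the area is 1047.
Summing gcd(|Δx|,|Δy|) over the edges gives the boundary count: gcd(8,34) + gcd(53,0) + gcd(2,8) + gcd(43,26) = 2+53+2+1 = 58.
Pick's theorem gives I = A − B/2 + 1 = 1047 − 58/2 + 1 = 1019, so the closed region contains I + B = 1019 + 58 = 1077 lattice points.

1077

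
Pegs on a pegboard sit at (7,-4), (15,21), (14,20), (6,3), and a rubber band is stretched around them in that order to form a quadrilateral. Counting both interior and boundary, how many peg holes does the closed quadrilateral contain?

48

By the shoelace formula, twice the signed area is |(7·21 − 15·(-4)) + (15·20 − 14·21) + (14·3 − 6·20) + (6·(-4) − 7·3)| = 90, so the area is 45.
Along each edge there are gcd(|Δx|,|Δy|)+1 lattice points, so counting each shared vertex once the boundary has gcd(8,25) + gcd(1,1) + gcd(8,17) + gcd(1,7) = 1+1+1+1 = 4.
Pick's theorem gives I = A − B/2 + 1 = 45 − 4/2 + 1 = 44, so the closed region contains I + B = 44 + 4 = 48 lattice points.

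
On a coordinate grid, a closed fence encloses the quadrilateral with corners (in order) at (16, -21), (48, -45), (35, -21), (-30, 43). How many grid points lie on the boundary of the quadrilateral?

Along each edge there are gcd(|Δx|,|Δy|)+1 lattice points, so counting each shared vertex once the boundary has gcd(32,24) + gcd(13,24) + gcd(65,64) + gcd(46,64) = 8+1+1+2 = 12.

12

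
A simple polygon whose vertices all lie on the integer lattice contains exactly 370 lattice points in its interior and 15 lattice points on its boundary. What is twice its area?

753

By Pick's theorem, A = I + B/2 − 1 = 370 + 15/2 − 1 = 753/2.
Hence 2A = 753.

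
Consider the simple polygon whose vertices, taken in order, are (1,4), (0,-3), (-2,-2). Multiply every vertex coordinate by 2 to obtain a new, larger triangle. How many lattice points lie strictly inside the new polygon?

The shoelace formula gives twice the area as |[1·(-3) − 0·4] + [0·(-2) − (-2)·(-3)] + [(-2)·4 − 1·(-2)]| = 15, so the area is 15/2.
The number of boundary lattice points is Σ gcd(|Δx|,|Δy|) = gcd(1,7) + gcd(2,1) + gcd(3,6) = 1+1+3 = 5.
Scaling by 2 multiplies the area by 2² = 4 (so the new area is 30) and multiplies the boundary lattice-point count by 2, giving 10.
By Pick's theorem, the interior count of the dilated polygon is 30 − 10/2 + 1 = 26.

26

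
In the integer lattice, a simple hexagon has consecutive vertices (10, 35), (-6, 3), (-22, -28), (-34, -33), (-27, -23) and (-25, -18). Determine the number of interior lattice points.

Using the shoelace formula, 2A = |[10·3 − (-6)·35] + [(-6)·(-28) − (-22)·3] + [(-22)·(-33) − (-34)·(-28)] + [(-34)·(-23) − (-27)·(-33)] + [(-27)·(-18) − (-25)·(-23)] + [(-25)·35 − 10·(-18)]| = 645, so the area is 322.5.
The number of boundary lattice points is Σ gcd(|Δx|,|Δy|) = gcd(16,32) + gcd(16,31) + gcd(12,5) + gcd(7,10) + gcd(2,5) + gcd(35,53) = 16+1+1+1+1+1 = 21.
Pick's theorem gives I = A − B/2 + 1 = 322.5 − 21/2 + 1 = 313.

313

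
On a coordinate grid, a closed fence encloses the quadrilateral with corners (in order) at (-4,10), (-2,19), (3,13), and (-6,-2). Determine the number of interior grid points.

65

By the shoelace formula, twice the signed area is |((-4)·19 − (-2)·10) + ((-2)·13 − 3·19) + (3·(-2) − (-6)·13) + ((-6)·10 − (-4)·(-2))| = 135, so the area is 135/2.
Along each edge there are gcd(|Δx|,|Δy|)+1 lattice points, so counting each shared vertex once the boundary has gcd(2,9) + gcd(5,6) + gcd(9,15) + gcd(2,12) = 1+1+3+2 = 7.
Pick's theorem gives I = A − B/2 + 1 = 135/2 − 7/2 + 1 = 65.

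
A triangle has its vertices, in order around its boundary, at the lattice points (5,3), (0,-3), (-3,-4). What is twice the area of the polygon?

13

By the shoelace formula, twice the signed area is |(5·(-3) − 0·3) + (0·(-4) − (-3)·(-3)) + ((-3)·3 − 5·(-4))| = 13, so the area is 6.5.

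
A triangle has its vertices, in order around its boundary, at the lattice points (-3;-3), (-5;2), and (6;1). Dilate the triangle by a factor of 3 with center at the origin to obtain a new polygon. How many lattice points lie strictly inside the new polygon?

235

By the shoelace formula, twice the signed area is |[(-3)·2 − (-5)·(-3)] + [(-5)·1 − 6·2] + [6·(-3) − (-3)·1]| = 53, so the area is 53/2.
Along each edge there are gcd(|Δx|,|Δy|)+1 lattice points, so counting each shared vertex once the boundary has gcd(2,5) + gcd(11,1) + gcd(9,4) = 1+1+1 = 3.
Scaling by 3 multiplies the area by 3² = 9 (so the new area is 477/2) and multiplies the boundary lattice-point count by 3, giving 9.
By Pick's theorem, the interior count of the dilated polygon is 477/2 − 9/2 + 1 = 235.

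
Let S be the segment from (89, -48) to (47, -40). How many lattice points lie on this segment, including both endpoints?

The number of lattice points on a segment between lattice points is gcd(|Δx|,|Δy|) + 1 = gcd(42,8) + 1 = 2 + 1 = 3.

3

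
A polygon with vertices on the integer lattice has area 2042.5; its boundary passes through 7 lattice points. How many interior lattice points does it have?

2040

Pick's theorem A = I + B/2 − 1 rearranges to I = A − B/2 + 1 = 2042.5 − 7/2 + 1 = 2040.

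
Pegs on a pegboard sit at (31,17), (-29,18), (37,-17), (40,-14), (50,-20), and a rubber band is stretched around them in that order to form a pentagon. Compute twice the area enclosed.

Using the shoelace formula, 2A = |(31·18 − (-29)·17) + ((-29)·(-17) − 37·18) + (37·(-14) − 40·(-17)) + (40·(-20) − 50·(-14)) + (50·17 − 31·(-20))| = 2410, so the area is 1205.

2410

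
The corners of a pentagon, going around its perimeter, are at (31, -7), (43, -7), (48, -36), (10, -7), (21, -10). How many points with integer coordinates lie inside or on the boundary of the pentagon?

By the shoelace formula, twice the signed area is |(31·(-7) − 43·(-7)) + (43·(-36) − 48·(-7)) + (48·(-7) − 10·(-36)) + (10·(-10) − 21·(-7)) + (21·(-7) − 31·(-10))| = 894, so the area is 447.
Along each edge there are gcd(|Δx|,|Δy|)+1 lattice points, so counting each shared vertex once the boundary has gcd(12,0) + gcd(5,29) + gcd(38,29) + gcd(11,3) + gcd(10,3) = 12+1+1+1+1 = 16.
Pick's theorem gives I = A − B/2 + 1 = 447 − 16/2 + 1 = 440, so the closed region contains I + B = 440 + 16 = 456 lattice points.

456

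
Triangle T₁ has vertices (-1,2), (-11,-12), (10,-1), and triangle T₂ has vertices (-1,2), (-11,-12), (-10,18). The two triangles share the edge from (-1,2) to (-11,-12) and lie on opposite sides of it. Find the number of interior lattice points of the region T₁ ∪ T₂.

234

The union is the simple quadrilateral with vertices (-1,2), (10,-1), (-11,-12), (-10,18) in order.
The shoelace formula gives twice the area as |((-1)·(-1) − 10·2) + (10·(-12) − (-11)·(-1)) + ((-11)·18 − (-10)·(-12)) + ((-10)·2 − (-1)·18)| = 470, so the area is 235.
The number of boundary lattice points is Σ gcd(|Δx|,|Δy|) = gcd(11,3) + gcd(21,11) + gcd(1,30) + gcd(9,16) = 1+1+1+1 = 4.
By Pick's theorem I = A − B/2 + 1 = 235 − 4/2 + 1 = 234.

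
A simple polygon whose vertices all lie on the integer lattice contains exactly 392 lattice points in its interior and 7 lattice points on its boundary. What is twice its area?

789

Pick's theorem states A = I + B/2 − 1, so A = 392 + 7/2 − 1 = 789/2.
Hence 2A = 789.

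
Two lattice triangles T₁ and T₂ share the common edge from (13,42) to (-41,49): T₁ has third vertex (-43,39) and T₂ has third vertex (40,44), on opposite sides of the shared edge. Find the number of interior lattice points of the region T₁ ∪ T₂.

The union is the simple quadrilateral with vertices (13,42), (-43,39), (-41,49), (40,44) in order.
By the shoelace formula, twice the signed area is |(13·39 − (-43)·42) + ((-43)·49 − (-41)·39) + ((-41)·44 − 40·49) + (40·42 − 13·44)| = 851, so the area is 425.5.
Summing gcd(|Δx|,|Δy|) over the edges gives the boundary count: gcd(56,3) + gcd(2,10) + gcd(81,5) + gcd(27,2) = 1+2+1+1 = 5.
By Pick's theorem I = A − B/2 + 1 = 425.5 − 5/2 + 1 = 424.

424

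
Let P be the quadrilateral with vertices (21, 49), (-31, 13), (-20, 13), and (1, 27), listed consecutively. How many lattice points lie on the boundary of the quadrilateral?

Summing gcd(|Δx|,|Δy|) over the edges gives the boundary count: gcd(52,36) + gcd(11,0) + gcd(21,14) + gcd(20,22) = 4+11+7+2 = 24.

24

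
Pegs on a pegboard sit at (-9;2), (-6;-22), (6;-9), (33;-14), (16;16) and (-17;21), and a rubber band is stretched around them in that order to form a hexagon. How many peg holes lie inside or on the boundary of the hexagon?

1067

By the shoelace formula, twice the signed area is |((-9)·(-22) − (-6)·2) + ((-6)·(-9) − 6·(-22)) + (6·(-14) − 33·(-9)) + (33·16 − 16·(-14)) + (16·21 − (-17)·16) + ((-17)·2 − (-9)·21)| = 2124, so the area is 1062.
Summing gcd(|Δx|,|Δy|) over the edges gives the boundary count: gcd(3,24) + gcd(12,13) + gcd(27,5) + gcd(17,30) + gcd(33,5) + gcd(8,19) = 3+1+1+1+1+1 = 8.
Pick's theorem gives I = A − B/2 + 1 = 1062 − 8/2 + 1 = 1059, so the closed region contains I + B = 1059 + 8 = 1067 lattice points.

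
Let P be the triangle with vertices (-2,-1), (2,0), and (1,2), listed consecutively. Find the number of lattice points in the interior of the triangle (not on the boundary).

Using the shoelace formula, 2A = |[(-2)·0 − 2·(-1)] + [2·2 − 1·0] + [1·(-1) − (-2)·2]| = 9, so the area is 9/2.
The number of boundary lattice points is Σ gcd(|Δx|,|Δy|) = gcd(4,1) + gcd(1,2) + gcd(3,3) = 1+1+3 = 5.
Pick's theorem gives I = A − B/2 + 1 = 9/2 − 5/2 + 1 = 3.

3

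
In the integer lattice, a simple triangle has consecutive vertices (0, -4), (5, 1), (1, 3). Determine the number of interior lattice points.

By the shoelace formula, twice the signed area is |(0·1 − 5·(-4)) + (5·3 − 1·1) + (1·(-4) − 0·3)| = 30, so the area is 15.
The number of boundary lattice points is Σ gcd(|Δx|,|Δy|) = gcd(5,5) + gcd(4,2) + gcd(1,7) = 5+2+1 = 8.
By Pick's theorem A = I + B/2 − 1, so I = 15 − 8/2 + 1 = 12.

12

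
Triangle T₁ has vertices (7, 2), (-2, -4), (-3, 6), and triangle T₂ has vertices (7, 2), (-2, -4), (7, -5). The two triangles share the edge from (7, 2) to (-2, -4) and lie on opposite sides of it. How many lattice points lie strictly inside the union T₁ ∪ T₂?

75

The union is the simple quadrilateral with vertices (7, 2), (-3, 6), (-2, -4), (7, -5) in order.
Using the shoelace formula, 2A = |(7·6 − (-3)·2) + ((-3)·(-4) − (-2)·6) + ((-2)·(-5) − 7·(-4)) + (7·2 − 7·(-5))| = 159, so the area is 79.5.
The number of boundary lattice points is Σ gcd(|Δx|,|Δy|) = gcd(10,4) + gcd(1,10) + gcd(9,1) + gcd(0,7) = 2+1+1+7 = 11.
By Pick's theorem I = A − B/2 + 1 = 79.5 − 11/2 + 1 = 75.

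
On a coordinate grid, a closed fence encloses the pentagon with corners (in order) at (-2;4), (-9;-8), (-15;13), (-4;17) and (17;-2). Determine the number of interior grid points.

The shoelace formula gives twice the area as |((-2)·(-8) − (-9)·4) + ((-9)·13 − (-15)·(-8)) + ((-15)·17 − (-4)·13) + ((-4)·(-2) − 17·17) + (17·4 − (-2)·(-2))| = 605, so the area is 302.5.
Along each edge there are gcd(|Δx|,|Δy|)+1 lattice points, so counting each shared vertex once the boundary has gcd(7,12) + gcd(6,21) + gcd(11,4) + gcd(21,19) + gcd(19,6) = 1+3+1+1+1 = 7.
By Pick's theorem A = I + B/2 − 1, so I = 302.5 − 7/2 + 1 = 300.

300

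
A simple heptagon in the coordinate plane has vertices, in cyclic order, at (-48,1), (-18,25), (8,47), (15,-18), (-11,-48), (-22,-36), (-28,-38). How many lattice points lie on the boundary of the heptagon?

15

The number of boundary lattice points is Σ gcd(|Δx|,|Δy|) = gcd(30,24) + gcd(26,22) + gcd(7,65) + gcd(26,30) + gcd(11,12) + gcd(6,2) + gcd(20,39) = 6+2+1+2+1+2+1 = 15.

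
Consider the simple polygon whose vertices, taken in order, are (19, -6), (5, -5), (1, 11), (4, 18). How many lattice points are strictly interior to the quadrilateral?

By the shoelace formula, twice the signed area is |[19·(-5) − 5·(-6)] + [5·11 − 1·(-5)] + [1·18 − 4·11] + [4·(-6) − 19·18]| = 397, so the area is 397/2.
The number of boundary lattice points is Σ gcd(|Δx|,|Δy|) = gcd(14,1) + gcd(4,16) + gcd(3,7) + gcd(15,24) = 1+4+1+3 = 9.
Pick's theorem gives I = A − B/2 + 1 = 397/2 − 9/2 + 1 = 195.

195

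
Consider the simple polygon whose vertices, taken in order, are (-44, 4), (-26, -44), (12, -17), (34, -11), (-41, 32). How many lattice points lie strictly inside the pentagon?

By the shoelace formula, twice the signed area is |[(-44)·(-44) − (-26)·4] + [(-26)·(-17) − 12·(-44)] + [12·(-11) − 34·(-17)] + [34·32 − (-41)·(-11)] + [(-41)·4 − (-44)·32]| = 5337, so the area is 5337/2.
The number of boundary lattice points is Σ gcd(|Δx|,|Δy|) = gcd(18,48) + gcd(38,27) + gcd(22,6) + gcd(75,43) + gcd(3,28) = 6+1+2+1+1 = 11.
By Pick's theorem A = I + B/2 − 1, so I = 5337/2 − 11/2 + 1 = 2664.

2664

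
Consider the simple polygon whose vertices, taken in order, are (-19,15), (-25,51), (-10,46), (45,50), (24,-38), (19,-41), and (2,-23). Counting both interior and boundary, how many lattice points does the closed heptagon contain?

By the shoelace formula, twice the signed area is |((-19)·51 − (-25)·15) + ((-25)·46 − (-10)·51) + ((-10)·50 − 45·46) + (45·(-38) − 24·50) + (24·(-41) − 19·(-38)) + (19·(-23) − 2·(-41)) + (2·15 − (-19)·(-23))| = 7738, so the area is 3869.
The number of boundary lattice points is Σ gcd(|Δx|,|Δy|) = gcd(6,36) + gcd(15,5) + gcd(55,4) + gcd(21,88) + gcd(5,3) + gcd(17,18) + gcd(21,38) = 6+5+1+1+1+1+1 = 16.
Pick's theorem gives I = A − B/2 + 1 = 3869 − 16/2 + 1 = 3862, so the closed region contains I + B = 3862 + 16 = 3878 lattice points.

3878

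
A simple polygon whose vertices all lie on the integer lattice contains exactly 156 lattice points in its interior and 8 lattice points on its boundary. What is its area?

By Pick's theorem, A = I + B/2 − 1 = 156 + 8/2 − 1 = 159.

159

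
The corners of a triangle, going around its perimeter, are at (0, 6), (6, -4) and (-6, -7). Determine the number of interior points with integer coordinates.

By the shoelace formula, twice the signed area is |(0·(-4) − 6·6) + (6·(-7) − (-6)·(-4)) + ((-6)·6 − 0·(-7))| = 138, so the area is 69.
The number of boundary lattice points is Σ gcd(|Δx|,|Δy|) = gcd(6,10) + gcd(12,3) + gcd(6,13) = 2+3+1 = 6.
By Pick's theorem A = I + B/2 − 1, so I = 69 − 6/2 + 1 = 67.

67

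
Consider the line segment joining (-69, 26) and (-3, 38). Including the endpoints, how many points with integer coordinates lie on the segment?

The number of lattice points on a segment between lattice points is gcd(|Δx|,|Δy|) + 1 = gcd(66,12) + 1 = 6 + 1 = 7.

7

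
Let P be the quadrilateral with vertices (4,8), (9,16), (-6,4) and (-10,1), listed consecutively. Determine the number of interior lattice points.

By the shoelace formula, twice the signed area is |(4·16 − 9·8) + (9·4 − (-6)·16) + ((-6)·1 − (-10)·4) + ((-10)·8 − 4·1)| = 74, so the area is 37.
Along each edge there are gcd(|Δx|,|Δy|)+1 lattice points, so counting each shared vertex once the boundary has gcd(5,8) + gcd(15,12) + gcd(4,3) + gcd(14,7) = 1+3+1+7 = 12.
By Pick's theorem A = I + B/2 − 1, so I = 37 − 12/2 + 1 = 32.

32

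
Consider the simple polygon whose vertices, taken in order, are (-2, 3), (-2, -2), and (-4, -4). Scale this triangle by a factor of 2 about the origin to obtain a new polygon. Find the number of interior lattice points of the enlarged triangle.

13

Using the shoelace formula, 2A = |((-2)·(-2) − (-2)·3) + ((-2)·(-4) − (-4)·(-2)) + ((-4)·3 − (-2)·(-4))| = 10, so the area is 5.
Summing gcd(|Δx|,|Δy|) over the edges gives the boundary count: gcd(0,5) + gcd(2,2) + gcd(2,7) = 5+2+1 = 8.
Scaling by 2 multiplies the area by 2² = 4 (so the new area is 20) and multiplies the boundary lattice-point count by 2, giving 16.
By Pick's theorem, the interior count of the dilated polygon is 20 − 16/2 + 1 = 13.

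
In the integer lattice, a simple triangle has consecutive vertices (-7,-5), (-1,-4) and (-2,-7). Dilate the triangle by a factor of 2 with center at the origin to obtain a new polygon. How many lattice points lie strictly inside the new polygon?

The shoelace formula gives twice the area as |[(-7)·(-4) − (-1)·(-5)] + [(-1)·(-7) − (-2)·(-4)] + [(-2)·(-5) − (-7)·(-7)]| = 17, so the area is 17/2.
Along each edge there are gcd(|Δx|,|Δy|)+1 lattice points, so counting each shared vertex once the boundary has gcd(6,1) + gcd(1,3) + gcd(5,2) = 1+1+1 = 3.
Scaling by 2 multiplies the area by 2² = 4 (so the new area is 34) and multiplies the boundary lattice-point count by 2, giving 6.
By Pick's theorem, the interior count of the dilated polygon is 34 − 6/2 + 1 = 32.

32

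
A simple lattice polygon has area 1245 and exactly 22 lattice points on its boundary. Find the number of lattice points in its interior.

Pick's theorem A = I + B/2 − 1 rearranges to I = A − B/2 + 1 = 1245 − 22/2 + 1 = 1235.

1235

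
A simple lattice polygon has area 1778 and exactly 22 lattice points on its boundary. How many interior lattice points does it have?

1768

From Pick's theorem, I = A − B/2 + 1 = 1778 − 22/2 + 1 = 1768.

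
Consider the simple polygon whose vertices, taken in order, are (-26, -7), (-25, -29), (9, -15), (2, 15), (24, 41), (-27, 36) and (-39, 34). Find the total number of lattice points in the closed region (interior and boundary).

2364

By the shoelace formula, twice the signed area is |[(-26)·(-29) − (-25)·(-7)] + [(-25)·(-15) − 9·(-29)] + [9·15 − 2·(-15)] + [2·41 − 24·15] + [24·36 − (-27)·41] + [(-27)·34 − (-39)·36] + [(-39)·(-7) − (-26)·34]| = 4716, so the area is 2358.
Summing gcd(|Δx|,|Δy|) over the edges gives the boundary count: gcd(1,22) + gcd(34,14) + gcd(7,30) + gcd(22,26) + gcd(51,5) + gcd(12,2) + gcd(13,41) = 1+2+1+2+1+2+1 = 10.
Pick's theorem gives I = A − B/2 + 1 = 2358 − 10/2 + 1 = 2354, so the closed region contains I + B = 2354 + 10 = 2364 lattice points.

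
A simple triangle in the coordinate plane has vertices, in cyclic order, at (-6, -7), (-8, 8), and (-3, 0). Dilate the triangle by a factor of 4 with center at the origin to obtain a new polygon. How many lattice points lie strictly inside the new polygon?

467

Using the shoelace formula, 2A = |[(-6)·8 − (-8)·(-7)] + [(-8)·0 − (-3)·8] + [(-3)·(-7) − (-6)·0]| = 59, so the area is 29.5.
The number of boundary lattice points is Σ gcd(|Δx|,|Δy|) = gcd(2,15) + gcd(5,8) + gcd(3,7) = 1+1+1 = 3.
Scaling by 4 multiplies the area by 4² = 16 (so the new area is 472) and multiplies the boundary lattice-point count by 4, giving 12.
By Pick's theorem, the interior count of the dilated polygon is 472 − 12/2 + 1 = 467.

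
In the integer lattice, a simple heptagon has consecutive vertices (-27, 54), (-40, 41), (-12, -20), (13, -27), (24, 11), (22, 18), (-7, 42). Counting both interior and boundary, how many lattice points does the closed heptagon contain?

By the shoelace formula, twice the signed area is |[(-27)·41 − (-40)·54] + [(-40)·(-20) − (-12)·41] + [(-12)·(-27) − 13·(-20)] + [13·11 − 24·(-27)] + [24·18 − 22·11] + [22·42 − (-7)·18] + [(-7)·54 − (-27)·42]| = 5716, so the area is 2858.
Summing gcd(|Δx|,|Δy|) over the edges gives the boundary count: gcd(13,13) + gcd(28,61) + gcd(25,7) + gcd(11,38) + gcd(2,7) + gcd(29,24) + gcd(20,12) = 13+1+1+1+1+1+4 = 22.
Pick's theorem gives I = A − B/2 + 1 = 2858 − 22/2 + 1 = 2848, so the closed region contains I + B = 2848 + 22 = 2870 lattice points.

2870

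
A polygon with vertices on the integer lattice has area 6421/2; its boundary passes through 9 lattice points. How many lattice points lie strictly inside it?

3207

From Pick's theorem, I = A − B/2 + 1 = 6421/2 − 9/2 + 1 = 3207.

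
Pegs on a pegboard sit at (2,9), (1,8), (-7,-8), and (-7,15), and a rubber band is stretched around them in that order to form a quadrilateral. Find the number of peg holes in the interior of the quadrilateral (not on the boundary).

By the shoelace formula, twice the signed area is |(2·8 − 1·9) + (1·(-8) − (-7)·8) + ((-7)·15 − (-7)·(-8)) + ((-7)·9 − 2·15)| = 199, so the area is 99.5.
Along each edge there are gcd(|Δx|,|Δy|)+1 lattice points, so counting each shared vertex once the boundary has gcd(1,1) + gcd(8,16) + gcd(0,23) + gcd(9,6) = 1+8+23+3 = 35.
Pick's theorem gives I = A − B/2 + 1 = 99.5 − 35/2 + 1 = 83.

83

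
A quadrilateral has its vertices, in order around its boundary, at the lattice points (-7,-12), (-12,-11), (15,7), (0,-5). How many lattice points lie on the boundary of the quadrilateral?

The number of boundary lattice points is Σ gcd(|Δx|,|Δy|) = gcd(5,1) + gcd(27,18) + gcd(15,12) + gcd(7,7) = 1+9+3+7 = 20.

20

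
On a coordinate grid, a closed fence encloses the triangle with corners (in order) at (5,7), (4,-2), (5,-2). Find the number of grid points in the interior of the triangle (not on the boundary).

Using the shoelace formula, 2A = |(5·(-2) − 4·7) + (4·(-2) − 5·(-2)) + (5·7 − 5·(-2))| = 9, so the area is 9/2.
Summing gcd(|Δx|,|Δy|) over the edges gives the boundary count: gcd(1,9) + gcd(1,0) + gcd(0,9) = 1+1+9 = 11.
Pick's theorem gives I = A − B/2 + 1 = 9/2 − 11/2 + 1 = 0.

0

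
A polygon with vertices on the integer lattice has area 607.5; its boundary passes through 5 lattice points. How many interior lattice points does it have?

606

Pick's theorem A = I + B/2 − 1 rearranges to I = A − B/2 + 1 = 607.5 − 5/2 + 1 = 606.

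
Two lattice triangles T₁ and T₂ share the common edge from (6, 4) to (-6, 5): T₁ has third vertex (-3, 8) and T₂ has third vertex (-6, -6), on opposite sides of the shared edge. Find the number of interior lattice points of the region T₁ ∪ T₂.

The union is the simple quadrilateral with vertices (6, 4), (-3, 8), (-6, 5), (-6, -6) in order.
By the shoelace formula, twice the signed area is |[6·8 − (-3)·4] + [(-3)·5 − (-6)·8] + [(-6)·(-6) − (-6)·5] + [(-6)·4 − 6·(-6)]| = 171, so the area is 85.5.
Along each edge there are gcd(|Δx|,|Δy|)+1 lattice points, so counting each shared vertex once the boundary has gcd(9,4) + gcd(3,3) + gcd(0,11) + gcd(12,10) = 1+3+11+2 = 17.
By Pick's theorem I = A − B/2 + 1 = 85.5 − 17/2 + 1 = 78.

78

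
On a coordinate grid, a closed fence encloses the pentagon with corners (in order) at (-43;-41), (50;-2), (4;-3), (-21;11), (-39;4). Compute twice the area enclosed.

4091

By the shoelace formula, twice the signed area is |((-43)·(-2) − 50·(-41)) + (50·(-3) − 4·(-2)) + (4·11 − (-21)·(-3)) + ((-21)·4 − (-39)·11) + ((-39)·(-41) − (-43)·4)| = 4091, so the area is 2045.5.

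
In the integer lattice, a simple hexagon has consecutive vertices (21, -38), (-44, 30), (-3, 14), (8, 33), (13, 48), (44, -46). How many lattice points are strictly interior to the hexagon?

Using the shoelace formula, 2A = |[21·30 − (-44)·(-38)] + [(-44)·14 − (-3)·30] + [(-3)·33 − 8·14] + [8·48 − 13·33] + [13·(-46) − 44·48] + [44·(-38) − 21·(-46)]| = 5240, so the area is 2620.
Summing gcd(|Δx|,|Δy|) over the edges gives the boundary count: gcd(65,68) + gcd(41,16) + gcd(11,19) + gcd(5,15) + gcd(31,94) + gcd(23,8) = 1+1+1+5+1+1 = 10.
By Pick's theorem A = I + B/2 − 1, so I = 2620 − 10/2 + 1 = 2616.

2616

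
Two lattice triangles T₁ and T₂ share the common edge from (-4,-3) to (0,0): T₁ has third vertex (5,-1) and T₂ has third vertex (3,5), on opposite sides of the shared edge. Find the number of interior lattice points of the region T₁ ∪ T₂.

The union is the simple quadrilateral with vertices (-4,-3), (5,-1), (0,0), (3,5) in order.
The shoelace formula gives twice the area as |((-4)·(-1) − 5·(-3)) + (5·0 − 0·(-1)) + (0·5 − 3·0) + (3·(-3) − (-4)·5)| = 30, so the area is 15.
Summing gcd(|Δx|,|Δy|) over the edges gives the boundary count: gcd(9,2) + gcd(5,1) + gcd(3,5) + gcd(7,8) = 1+1+1+1 = 4.
By Pick's theorem I = A − B/2 + 1 = 15 − 4/2 + 1 = 14.

14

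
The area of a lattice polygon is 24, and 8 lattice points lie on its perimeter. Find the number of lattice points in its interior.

21

From Pick's theorem, I = A − B/2 + 1 = 24 − 8/2 + 1 = 21.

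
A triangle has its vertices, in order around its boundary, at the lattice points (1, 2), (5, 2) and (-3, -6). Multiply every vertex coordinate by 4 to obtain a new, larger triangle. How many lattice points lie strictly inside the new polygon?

The shoelace formula gives twice the area as |[1·2 − 5·2] + [5·(-6) − (-3)·2] + [(-3)·2 − 1·(-6)]| = 32, so the area is 16.
Along each edge there are gcd(|Δx|,|Δy|)+1 lattice points, so counting each shared vertex once the boundary has gcd(4,0) + gcd(8,8) + gcd(4,8) = 4+8+4 = 16.
Scaling by 4 multiplies the area by 4² = 16 (so the new area is 256) and multiplies the boundary lattice-point count by 4, giving 64.
By Pick's theorem, the interior count of the dilated polygon is 256 − 64/2 + 1 = 225.

225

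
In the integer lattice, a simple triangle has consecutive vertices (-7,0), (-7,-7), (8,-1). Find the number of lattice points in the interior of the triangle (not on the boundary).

48

The shoelace formula gives twice the area as |((-7)·(-7) − (-7)·0) + ((-7)·(-1) − 8·(-7)) + (8·0 − (-7)·(-1))| = 105, so the area is 52.5.
Summing gcd(|Δx|,|Δy|) over the edges gives the boundary count: gcd(0,7) + gcd(15,6) + gcd(15,1) = 7+3+1 = 11.
Pick's theorem gives I = A − B/2 + 1 = 52.5 − 11/2 + 1 = 48.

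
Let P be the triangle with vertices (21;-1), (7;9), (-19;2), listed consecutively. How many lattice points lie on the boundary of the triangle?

4

The number of boundary lattice points is Σ gcd(|Δx|,|Δy|) = gcd(14,10) + gcd(26,7) + gcd(40,3) = 2+1+1 = 4.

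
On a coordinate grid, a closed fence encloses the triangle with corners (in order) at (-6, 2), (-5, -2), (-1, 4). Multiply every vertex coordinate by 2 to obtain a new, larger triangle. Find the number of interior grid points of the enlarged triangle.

The shoelace formula gives twice the area as |((-6)·(-2) − (-5)·2) + ((-5)·4 − (-1)·(-2)) + ((-1)·2 − (-6)·4)| = 22, so the area is 11.
Along each edge there are gcd(|Δx|,|Δy|)+1 lattice points, so counting each shared vertex once the boundary has gcd(1,4) + gcd(4,6) + gcd(5,2) = 1+2+1 = 4.
Scaling by 2 multiplies the area by 2² = 4 (so the new area is 44) and multiplies the boundary lattice-point count by 2, giving 8.
By Pick's theorem, the interior count of the dilated polygon is 44 − 8/2 + 1 = 41.

41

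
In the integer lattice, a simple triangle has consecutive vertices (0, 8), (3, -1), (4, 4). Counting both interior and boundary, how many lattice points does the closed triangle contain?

17

Using the shoelace formula, 2A = |[0·(-1) − 3·8] + [3·4 − 4·(-1)] + [4·8 − 0·4]| = 24, so the area is 12.
Summing gcd(|Δx|,|Δy|) over the edges gives the boundary count: gcd(3,9) + gcd(1,5) + gcd(4,4) = 3+1+4 = 8.
Pick's theorem gives I = A − B/2 + 1 = 12 − 8/2 + 1 = 9, so the closed region contains I + B = 9 + 8 = 17 lattice points.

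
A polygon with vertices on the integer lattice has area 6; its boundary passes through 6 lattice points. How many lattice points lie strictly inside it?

4

Pick's theorem A = I + B/2 − 1 rearranges to I = A − B/2 + 1 = 6 − 6/2 + 1 = 4.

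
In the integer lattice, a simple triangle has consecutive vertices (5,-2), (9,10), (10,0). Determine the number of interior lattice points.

The shoelace formula gives twice the area as |(5·10 − 9·(-2)) + (9·0 − 10·10) + (10·(-2) − 5·0)| = 52, so the area is 26.
The number of boundary lattice points is Σ gcd(|Δx|,|Δy|) = gcd(4,12) + gcd(1,10) + gcd(5,2) = 4+1+1 = 6.
By Pick's theorem A = I + B/2 − 1, so I = 26 − 6/2 + 1 = 24.

24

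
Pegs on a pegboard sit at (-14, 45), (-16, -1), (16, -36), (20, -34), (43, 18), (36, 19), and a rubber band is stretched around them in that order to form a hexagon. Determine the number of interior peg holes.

By the shoelace formula, twice the signed area is |[(-14)·(-1) − (-16)·45] + [(-16)·(-36) − 16·(-1)] + [16·(-34) − 20·(-36)] + [20·18 − 43·(-34)] + [43·19 − 36·18] + [36·45 − (-14)·19]| = 5379, so the area is 5379/2.
Summing gcd(|Δx|,|Δy|) over the edges gives the boundary count: gcd(2,46) + gcd(32,35) + gcd(4,2) + gcd(23,52) + gcd(7,1) + gcd(50,26) = 2+1+2+1+1+2 = 9.
Pick's theorem gives I = A − B/2 + 1 = 5379/2 − 9/2 + 1 = 2686.

2686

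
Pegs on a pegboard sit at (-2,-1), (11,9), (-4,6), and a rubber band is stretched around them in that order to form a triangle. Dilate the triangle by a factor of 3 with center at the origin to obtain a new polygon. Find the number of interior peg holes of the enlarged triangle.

Using the shoelace formula, 2A = |((-2)·9 − 11·(-1)) + (11·6 − (-4)·9) + ((-4)·(-1) − (-2)·6)| = 111, so the area is 111/2.
Summing gcd(|Δx|,|Δy|) over the edges gives the boundary count: gcd(13,10) + gcd(15,3) + gcd(2,7) = 1+3+1 = 5.
Scaling by 3 multiplies the area by 3² = 9 (so the new area is 499.5) and multiplies the boundary lattice-point count by 3, giving 15.
By Pick's theorem, the interior count of the dilated polygon is 499.5 − 15/2 + 1 = 493.

493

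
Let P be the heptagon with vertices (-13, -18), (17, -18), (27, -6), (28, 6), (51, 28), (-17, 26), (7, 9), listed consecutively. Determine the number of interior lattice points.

Using the shoelace formula, 2A = |[(-13)·(-18) − 17·(-18)] + [17·(-6) − 27·(-18)] + [27·6 − 28·(-6)] + [28·28 − 51·6] + [51·26 − (-17)·28] + [(-17)·9 − 7·26] + [7·(-18) − (-13)·9]| = 3190, so the area is 1595.
The number of boundary lattice points is Σ gcd(|Δx|,|Δy|) = gcd(30,0) + gcd(10,12) + gcd(1,12) + gcd(23,22) + gcd(68,2) + gcd(24,17) + gcd(20,27) = 30+2+1+1+2+1+1 = 38.
Pick's theorem gives I = A − B/2 + 1 = 1595 − 38/2 + 1 = 1577.

1577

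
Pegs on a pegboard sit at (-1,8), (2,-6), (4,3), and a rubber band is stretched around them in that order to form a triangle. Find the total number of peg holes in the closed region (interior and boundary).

The shoelace formula gives twice the area as |[(-1)·(-6) − 2·8] + [2·3 − 4·(-6)] + [4·8 − (-1)·3]| = 55, so the area is 27.5.
Along each edge there are gcd(|Δx|,|Δy|)+1 lattice points, so counting each shared vertex once the boundary has gcd(3,14) + gcd(2,9) + gcd(5,5) = 1+1+5 = 7.
Pick's theorem gives I = A − B/2 + 1 = 27.5 − 7/2 + 1 = 25, so the closed region contains I + B = 25 + 7 = 32 lattice points.

32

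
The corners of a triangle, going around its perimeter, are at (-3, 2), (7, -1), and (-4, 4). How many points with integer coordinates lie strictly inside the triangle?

Using the shoelace formula, 2A = |[(-3)·(-1) − 7·2] + [7·4 − (-4)·(-1)] + [(-4)·2 − (-3)·4]| = 17, so the area is 8.5.
Along each edge there are gcd(|Δx|,|Δy|)+1 lattice points, so counting each shared vertex once the boundary has gcd(10,3) + gcd(11,5) + gcd(1,2) = 1+1+1 = 3.
By Pick's theorem A = I + B/2 − 1, so I = 8.5 − 3/2 + 1 = 8.

8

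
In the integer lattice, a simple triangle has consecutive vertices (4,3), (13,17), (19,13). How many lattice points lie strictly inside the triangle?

Using the shoelace formula, 2A = |(4·17 − 13·3) + (13·13 − 19·17) + (19·3 − 4·13)| = 120, so the area is 60.
Summing gcd(|Δx|,|Δy|) over the edges gives the boundary count: gcd(9,14) + gcd(6,4) + gcd(15,10) = 1+2+5 = 8.
By Pick's theorem A = I + B/2 − 1, so I = 60 − 8/2 + 1 = 57.

57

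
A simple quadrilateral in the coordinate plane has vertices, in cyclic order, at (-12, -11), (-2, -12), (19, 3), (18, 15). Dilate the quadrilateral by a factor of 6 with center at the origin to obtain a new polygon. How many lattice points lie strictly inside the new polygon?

The shoelace formula gives twice the area as |((-12)·(-12) − (-2)·(-11)) + ((-2)·3 − 19·(-12)) + (19·15 − 18·3) + (18·(-11) − (-12)·15)| = 557, so the area is 278.5.
Along each edge there are gcd(|Δx|,|Δy|)+1 lattice points, so counting each shared vertex once the boundary has gcd(10,1) + gcd(21,15) + gcd(1,12) + gcd(30,26) = 1+3+1+2 = 7.
Scaling by 6 multiplies the area by 6² = 36 (so the new area is 10026) and multiplies the boundary lattice-point count by 6, giving 42.
By Pick's theorem, the interior count of the dilated polygon is 10026 − 42/2 + 1 = 10006.

10006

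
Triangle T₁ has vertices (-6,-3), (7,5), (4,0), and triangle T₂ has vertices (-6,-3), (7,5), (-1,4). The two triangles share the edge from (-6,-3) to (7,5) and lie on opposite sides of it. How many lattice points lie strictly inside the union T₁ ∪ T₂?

The union is the simple quadrilateral with vertices (-6,-3), (4,0), (7,5), (-1,4) in order.
By the shoelace formula, twice the signed area is |[(-6)·0 − 4·(-3)] + [4·5 − 7·0] + [7·4 − (-1)·5] + [(-1)·(-3) − (-6)·4]| = 92, so the area is 46.
The number of boundary lattice points is Σ gcd(|Δx|,|Δy|) = gcd(10,3) + gcd(3,5) + gcd(8,1) + gcd(5,7) = 1+1+1+1 = 4.
By Pick's theorem I = A − B/2 + 1 = 46 − 4/2 + 1 = 45.

45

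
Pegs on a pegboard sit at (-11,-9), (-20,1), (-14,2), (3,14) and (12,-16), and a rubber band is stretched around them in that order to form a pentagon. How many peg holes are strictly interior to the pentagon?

Using the shoelace formula, 2A = |((-11)·1 − (-20)·(-9)) + ((-20)·2 − (-14)·1) + ((-14)·14 − 3·2) + (3·(-16) − 12·14) + (12·(-9) − (-11)·(-16))| = 919, so the area is 459.5.
The number of boundary lattice points is Σ gcd(|Δx|,|Δy|) = gcd(9,10) + gcd(6,1) + gcd(17,12) + gcd(9,30) + gcd(23,7) = 1+1+1+3+1 = 7.
Pick's theorem gives I = A − B/2 + 1 = 459.5 − 7/2 + 1 = 457.

457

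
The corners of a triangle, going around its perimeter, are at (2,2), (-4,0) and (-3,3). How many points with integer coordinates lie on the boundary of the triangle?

4

Summing gcd(|Δx|,|Δy|) over the edges gives the boundary count: gcd(6,2) + gcd(1,3) + gcd(5,1) = 2+1+1 = 4.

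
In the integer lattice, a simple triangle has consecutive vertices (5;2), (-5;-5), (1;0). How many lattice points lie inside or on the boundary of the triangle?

7

Using the shoelace formula, 2A = |[5·(-5) − (-5)·2] + [(-5)·0 − 1·(-5)] + [1·2 − 5·0]| = 8, so the area is 4.
The number of boundary lattice points is Σ gcd(|Δx|,|Δy|) = gcd(10,7) + gcd(6,5) + gcd(4,2) = 1+1+2 = 4.
Pick's theorem gives I = A − B/2 + 1 = 4 − 4/2 + 1 = 3, so the closed region contains I + B = 3 + 4 = 7 lattice points.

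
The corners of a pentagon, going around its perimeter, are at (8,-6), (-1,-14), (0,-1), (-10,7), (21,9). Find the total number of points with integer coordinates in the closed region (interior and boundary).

285

By the shoelace formula, twice the signed area is |[8·(-14) − (-1)·(-6)] + [(-1)·(-1) − 0·(-14)] + [0·7 − (-10)·(-1)] + [(-10)·9 − 21·7] + [21·(-6) − 8·9]| = 562, so the area is 281.
Along each edge there are gcd(|Δx|,|Δy|)+1 lattice points, so counting each shared vertex once the boundary has gcd(9,8) + gcd(1,13) + gcd(10,8) + gcd(31,2) + gcd(13,15) = 1+1+2+1+1 = 6.
Pick's theorem gives I = A − B/2 + 1 = 281 − 6/2 + 1 = 279, so the closed region contains I + B = 279 + 6 = 285 lattice points.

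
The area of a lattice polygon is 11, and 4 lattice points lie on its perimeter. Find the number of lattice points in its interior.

From Pick's theorem, I = A − B/2 + 1 = 11 − 4/2 + 1 = 10.

10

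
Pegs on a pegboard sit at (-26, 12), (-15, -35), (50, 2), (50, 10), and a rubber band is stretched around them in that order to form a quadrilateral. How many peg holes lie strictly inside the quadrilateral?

2030

By the shoelace formula, twice the signed area is |[(-26)·(-35) − (-15)·12] + [(-15)·2 − 50·(-35)] + [50·10 − 50·2] + [50·12 − (-26)·10]| = 4070, so the area is 2035.
The number of boundary lattice points is Σ gcd(|Δx|,|Δy|) = gcd(11,47) + gcd(65,37) + gcd(0,8) + gcd(76,2) = 1+1+8+2 = 12.
Pick's theorem gives I = A − B/2 + 1 = 2035 − 12/2 + 1 = 2030.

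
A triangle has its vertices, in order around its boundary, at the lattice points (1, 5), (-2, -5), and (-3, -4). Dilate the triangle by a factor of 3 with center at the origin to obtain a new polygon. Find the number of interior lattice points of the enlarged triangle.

The shoelace formula gives twice the area as |[1·(-5) − (-2)·5] + [(-2)·(-4) − (-3)·(-5)] + [(-3)·5 − 1·(-4)]| = 13, so the area is 6.5.
Along each edge there are gcd(|Δx|,|Δy|)+1 lattice points, so counting each shared vertex once the boundary has gcd(3,10) + gcd(1,1) + gcd(4,9) = 1+1+1 = 3.
Scaling by 3 multiplies the area by 3² = 9 (so the new area is 58.5) and multiplies the boundary lattice-point count by 3, giving 9.
By Pick's theorem, the interior count of the dilated polygon is 58.5 − 9/2 + 1 = 55.

55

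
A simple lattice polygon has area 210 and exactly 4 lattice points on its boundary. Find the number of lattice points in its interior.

209

From Pick's theorem, I = A − B/2 + 1 = 210 − 4/2 + 1 = 209.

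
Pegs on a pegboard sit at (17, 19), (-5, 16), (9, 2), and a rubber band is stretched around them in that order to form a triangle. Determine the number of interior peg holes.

Using the shoelace formula, 2A = |(17·16 − (-5)·19) + ((-5)·2 − 9·16) + (9·19 − 17·2)| = 350, so the area is 175.
Along each edge there are gcd(|Δx|,|Δy|)+1 lattice points, so counting each shared vertex once the boundary has gcd(22,3) + gcd(14,14) + gcd(8,17) = 1+14+1 = 16.
By Pick's theorem A = I + B/2 − 1, so I = 175 − 16/2 + 1 = 168.

168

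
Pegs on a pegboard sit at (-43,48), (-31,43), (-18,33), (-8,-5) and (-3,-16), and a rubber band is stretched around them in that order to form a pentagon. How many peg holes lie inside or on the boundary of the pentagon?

Using the shoelace formula, 2A = |((-43)·43 − (-31)·48) + ((-31)·33 − (-18)·43) + ((-18)·(-5) − (-8)·33) + ((-8)·(-16) − (-3)·(-5)) + ((-3)·48 − (-43)·(-16))| = 975, so the area is 975/2.
Along each edge there are gcd(|Δx|,|Δy|)+1 lattice points, so counting each shared vertex once the boundary has gcd(12,5) + gcd(13,10) + gcd(10,38) + gcd(5,11) + gcd(40,64) = 1+1+2+1+8 = 13.
Pick's theorem gives I = A − B/2 + 1 = 975/2 − 13/2 + 1 = 482, so the closed region contains I + B = 482 + 13 = 495 lattice points.

495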